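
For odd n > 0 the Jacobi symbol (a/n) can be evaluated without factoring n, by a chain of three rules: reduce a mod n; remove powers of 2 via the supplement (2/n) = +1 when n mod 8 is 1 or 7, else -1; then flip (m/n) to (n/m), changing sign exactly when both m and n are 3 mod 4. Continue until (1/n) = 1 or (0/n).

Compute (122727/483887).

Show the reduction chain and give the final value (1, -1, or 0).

reciprocity: (122727/483887) = -1·(483887/122727) since 122727 mod 4 = 3, 483887 mod 4 = 3; sign now -1
(483887/122727) = (115706/122727)   [reduce mod 122727]
115706 = 2^1·57853; (2/122727) = +1 since 122727 mod 8 = 7, so (115706/122727) = (+1)^1·(57853/122727); sign now -1
reciprocity: (57853/122727) = +1·(122727/57853) since 57853 mod 4 = 1, 122727 mod 4 = 3; sign now -1
(122727/57853) = (7021/57853)   [reduce mod 57853]
reciprocity: (7021/57853) = +1·(57853/7021) since 7021 mod 4 = 1, 57853 mod 4 = 1; sign now -1
(57853/7021) = (1685/7021)   [reduce mod 7021]
reciprocity: (1685/7021) = +1·(7021/1685) since 1685 mod 4 = 1, 7021 mod 4 = 1; sign now -1
(7021/1685) = (281/1685)   [reduce mod 1685]
reciprocity: (281/1685) = +1·(1685/281) since 281 mod 4 = 1, 1685 mod 4 = 1; sign now -1
(1685/281) = (280/281)   [reduce mod 281]
280 = 2^3·35; (2/281) = +1 since 281 mod 8 = 1, so (280/281) = (+1)^3·(35/281); sign now -1
reciprocity: (35/281) = +1·(281/35) since 35 mod 4 = 3, 281 mod 4 = 1; sign now -1
(281/35) = (1/35)   [reduce mod 35]
(1/35) = 1; final value = sign = -1

-1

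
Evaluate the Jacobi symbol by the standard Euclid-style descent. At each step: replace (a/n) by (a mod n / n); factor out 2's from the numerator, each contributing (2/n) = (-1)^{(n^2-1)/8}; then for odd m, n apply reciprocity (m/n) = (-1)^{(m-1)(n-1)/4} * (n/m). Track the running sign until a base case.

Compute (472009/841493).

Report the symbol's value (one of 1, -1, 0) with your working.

-1

reciprocity: (472009/841493) = +1·(841493/472009) since 472009 mod 4 = 1, 841493 mod 4 = 1; sign now +1
(841493/472009) = (369484/472009)   [reduce mod 472009]
369484 = 2^2·92371; (2/472009) = +1 since 472009 mod 8 = 1, so (369484/472009) = (+1)^2·(92371/472009); sign now +1
reciprocity: (92371/472009) = +1·(472009/92371) since 92371 mod 4 = 3, 472009 mod 4 = 1; sign now +1
(472009/92371) = (10154/92371)   [reduce mod 92371]
10154 = 2^1·5077; (2/92371) = -1 since 92371 mod 8 = 3, so (10154/92371) = (-1)^1·(5077/92371); sign now -1
reciprocity: (5077/92371) = +1·(92371/5077) since 5077 mod 4 = 1, 92371 mod 4 = 3; sign now -1
(92371/5077) = (985/5077)   [reduce mod 5077]
reciprocity: (985/5077) = +1·(5077/985) since 985 mod 4 = 1, 5077 mod 4 = 1; sign now -1
(5077/985) = (152/985)   [reduce mod 985]
152 = 2^3·19; (2/985) = +1 since 985 mod 8 = 1, so (152/985) = (+1)^3·(19/985); sign now -1
reciprocity: (19/985) = +1·(985/19) since 19 mod 4 = 3, 985 mod 4 = 1; sign now -1
(985/19) = (16/19)   [reduce mod 19]
16 = 2^4·1; (2/19) = -1 since 19 mod 8 = 3, so (16/19) = (-1)^4·(1/19); sign now -1
(1/19) = 1; final value = sign = -1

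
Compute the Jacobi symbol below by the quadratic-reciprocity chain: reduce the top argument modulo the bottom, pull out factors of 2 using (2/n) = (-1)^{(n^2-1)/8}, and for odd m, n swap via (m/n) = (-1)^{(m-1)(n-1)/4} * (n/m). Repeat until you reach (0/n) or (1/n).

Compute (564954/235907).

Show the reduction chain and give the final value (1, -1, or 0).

-1

(564954/235907): 564954 mod 235907 = 93140, so (564954/235907) = (93140/235907)
factor out 2^2: 93140 = 2^2·23285; with 235907 mod 8 = 3, (2/235907) = -1; sign now +1; continue with (23285/235907)
flip (23285/235907) -> (235907/23285): both odd, 23285 mod 4 = 1, 235907 mod 4 = 3, so the flip contributes +1; sign now +1
(235907/23285): 235907 mod 23285 = 3057, so (235907/23285) = (3057/23285)
flip (3057/23285) -> (23285/3057): both odd, 3057 mod 4 = 1, 23285 mod 4 = 1, so the flip contributes +1; sign now +1
(23285/3057): 23285 mod 3057 = 1886, so (23285/3057) = (1886/3057)
factor out 2^1: 1886 = 2^1·943; with 3057 mod 8 = 1, (2/3057) = +1; sign now +1; continue with (943/3057)
flip (943/3057) -> (3057/943): both odd, 943 mod 4 = 3, 3057 mod 4 = 1, so the flip contributes +1; sign now +1
(3057/943): 3057 mod 943 = 228, so (3057/943) = (228/943)
factor out 2^2: 228 = 2^2·57; with 943 mod 8 = 7, (2/943) = +1; sign now +1; continue with (57/943)
flip (57/943) -> (943/57): both odd, 57 mod 4 = 1, 943 mod 4 = 3, so the flip contributes +1; sign now +1
(943/57): 943 mod 57 = 31, so (943/57) = (31/57)
flip (31/57) -> (57/31): both odd, 31 mod 4 = 3, 57 mod 4 = 1, so the flip contributes +1; sign now +1
(57/31): 57 mod 31 = 26, so (57/31) = (26/31)
factor out 2^1: 26 = 2^1·13; with 31 mod 8 = 7, (2/31) = +1; sign now +1; continue with (13/31)
flip (13/31) -> (31/13): both odd, 13 mod 4 = 1, 31 mod 4 = 3, so the flip contributes +1; sign now +1
(31/13): 31 mod 13 = 5, so (31/13) = (5/13)
flip (5/13) -> (13/5): both odd, 5 mod 4 = 1, 13 mod 4 = 1, so the flip contributes +1; sign now +1
(13/5): 13 mod 5 = 3, so (13/5) = (3/5)
flip (3/5) -> (5/3): both odd, 3 mod 4 = 3, 5 mod 4 = 1, so the flip contributes +1; sign now +1
(5/3): 5 mod 3 = 2, so (5/3) = (2/3)
factor out 2^1: 2 = 2^1·1; with 3 mod 8 = 3, (2/3) = -1; sign now -1; continue with (1/3)
reached (1/3) = 1, so the symbol is -1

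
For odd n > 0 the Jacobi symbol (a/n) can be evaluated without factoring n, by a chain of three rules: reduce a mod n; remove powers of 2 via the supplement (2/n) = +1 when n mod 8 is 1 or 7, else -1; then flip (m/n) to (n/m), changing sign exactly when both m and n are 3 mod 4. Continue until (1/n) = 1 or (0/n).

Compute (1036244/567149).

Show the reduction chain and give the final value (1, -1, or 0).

0

(1036244/567149) = (469095/567149)   [reduce mod 567149]
reciprocity: (469095/567149) = +1·(567149/469095) since 469095 mod 4 = 3, 567149 mod 4 = 1; sign now +1
(567149/469095) = (98054/469095)   [reduce mod 469095]
98054 = 2^1·49027; (2/469095) = +1 since 469095 mod 8 = 7, so (98054/469095) = (+1)^1·(49027/469095); sign now +1
reciprocity: (49027/469095) = -1·(469095/49027) since 49027 mod 4 = 3, 469095 mod 4 = 3; sign now -1
(469095/49027) = (27852/49027)   [reduce mod 49027]
27852 = 2^2·6963; (2/49027) = -1 since 49027 mod 8 = 3, so (27852/49027) = (-1)^2·(6963/49027); sign now -1
reciprocity: (6963/49027) = -1·(49027/6963) since 6963 mod 4 = 3, 49027 mod 4 = 3; sign now +1
(49027/6963) = (286/6963)   [reduce mod 6963]
286 = 2^1·143; (2/6963) = -1 since 6963 mod 8 = 3, so (286/6963) = (-1)^1·(143/6963); sign now -1
reciprocity: (143/6963) = -1·(6963/143) since 143 mod 4 = 3, 6963 mod 4 = 3; sign now +1
(6963/143) = (99/143)   [reduce mod 143]
reciprocity: (99/143) = -1·(143/99) since 99 mod 4 = 3, 143 mod 4 = 3; sign now -1
(143/99) = (44/99)   [reduce mod 99]
44 = 2^2·11; (2/99) = -1 since 99 mod 8 = 3, so (44/99) = (-1)^2·(11/99); sign now -1
reciprocity: (11/99) = -1·(99/11) since 11 mod 4 = 3, 99 mod 4 = 3; sign now +1
(99/11) = (0/11)   [reduce mod 11]
(0/11) = 0   [gcd(a, n) > 1]; final value = 0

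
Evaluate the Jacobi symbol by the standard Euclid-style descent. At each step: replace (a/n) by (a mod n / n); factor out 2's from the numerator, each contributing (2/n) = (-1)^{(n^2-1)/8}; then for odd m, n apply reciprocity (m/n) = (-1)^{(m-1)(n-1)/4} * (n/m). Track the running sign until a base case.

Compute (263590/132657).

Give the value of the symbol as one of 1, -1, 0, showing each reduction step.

-1

(263590/132657): 263590 mod 132657 = 130933, so (263590/132657) = (130933/132657)
flip (130933/132657) -> (132657/130933): both odd, 130933 mod 4 = 1, 132657 mod 4 = 1, so the flip contributes +1; sign now +1
(132657/130933): 132657 mod 130933 = 1724, so (132657/130933) = (1724/130933)
factor out 2^2: 1724 = 2^2·431; with 130933 mod 8 = 5, (2/130933) = -1; sign now +1; continue with (431/130933)
flip (431/130933) -> (130933/431): both odd, 431 mod 4 = 3, 130933 mod 4 = 1, so the flip contributes +1; sign now +1
(130933/431): 130933 mod 431 = 340, so (130933/431) = (340/431)
factor out 2^2: 340 = 2^2·85; with 431 mod 8 = 7, (2/431) = +1; sign now +1; continue with (85/431)
flip (85/431) -> (431/85): both odd, 85 mod 4 = 1, 431 mod 4 = 3, so the flip contributes +1; sign now +1
(431/85): 431 mod 85 = 6, so (431/85) = (6/85)
factor out 2^1: 6 = 2^1·3; with 85 mod 8 = 5, (2/85) = -1; sign now -1; continue with (3/85)
flip (3/85) -> (85/3): both odd, 3 mod 4 = 3, 85 mod 4 = 1, so the flip contributes +1; sign now -1
(85/3): 85 mod 3 = 1, so (85/3) = (1/3)
reached (1/3) = 1, so the symbol is -1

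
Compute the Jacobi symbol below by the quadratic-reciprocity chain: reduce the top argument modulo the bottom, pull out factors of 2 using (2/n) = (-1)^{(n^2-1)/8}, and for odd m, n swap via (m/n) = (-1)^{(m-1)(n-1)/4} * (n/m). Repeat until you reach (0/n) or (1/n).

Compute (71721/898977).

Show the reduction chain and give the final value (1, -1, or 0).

0

flip (71721/898977) -> (898977/71721): both odd, 71721 mod 4 = 1, 898977 mod 4 = 1, so the flip contributes +1; sign now +1
(898977/71721): 898977 mod 71721 = 38325, so (898977/71721) = (38325/71721)
flip (38325/71721) -> (71721/38325): both odd, 38325 mod 4 = 1, 71721 mod 4 = 1, so the flip contributes +1; sign now +1
(71721/38325): 71721 mod 38325 = 33396, so (71721/38325) = (33396/38325)
factor out 2^2: 33396 = 2^2·8349; with 38325 mod 8 = 5, (2/38325) = -1; sign now +1; continue with (8349/38325)
flip (8349/38325) -> (38325/8349): both odd, 8349 mod 4 = 1, 38325 mod 4 = 1, so the flip contributes +1; sign now +1
(38325/8349): 38325 mod 8349 = 4929, so (38325/8349) = (4929/8349)
flip (4929/8349) -> (8349/4929): both odd, 4929 mod 4 = 1, 8349 mod 4 = 1, so the flip contributes +1; sign now +1
(8349/4929): 8349 mod 4929 = 3420, so (8349/4929) = (3420/4929)
factor out 2^2: 3420 = 2^2·855; with 4929 mod 8 = 1, (2/4929) = +1; sign now +1; continue with (855/4929)
flip (855/4929) -> (4929/855): both odd, 855 mod 4 = 3, 4929 mod 4 = 1, so the flip contributes +1; sign now +1
(4929/855): 4929 mod 855 = 654, so (4929/855) = (654/855)
factor out 2^1: 654 = 2^1·327; with 855 mod 8 = 7, (2/855) = +1; sign now +1; continue with (327/855)
flip (327/855) -> (855/327): both odd, 327 mod 4 = 3, 855 mod 4 = 3, so the flip contributes -1; sign now -1
(855/327): 855 mod 327 = 201, so (855/327) = (201/327)
flip (201/327) -> (327/201): both odd, 201 mod 4 = 1, 327 mod 4 = 3, so the flip contributes +1; sign now -1
(327/201): 327 mod 201 = 126, so (327/201) = (126/201)
factor out 2^1: 126 = 2^1·63; with 201 mod 8 = 1, (2/201) = +1; sign now -1; continue with (63/201)
flip (63/201) -> (201/63): both odd, 63 mod 4 = 3, 201 mod 4 = 1, so the flip contributes +1; sign now -1
(201/63): 201 mod 63 = 12, so (201/63) = (12/63)
factor out 2^2: 12 = 2^2·3; with 63 mod 8 = 7, (2/63) = +1; sign now -1; continue with (3/63)
flip (3/63) -> (63/3): both odd, 3 mod 4 = 3, 63 mod 4 = 3, so the flip contributes -1; sign now +1
(63/3): 63 mod 3 = 0, so (63/3) = (0/3)
reached (0/3); gcd(a, n) > 1, so (0/3) = 0 and the symbol is 0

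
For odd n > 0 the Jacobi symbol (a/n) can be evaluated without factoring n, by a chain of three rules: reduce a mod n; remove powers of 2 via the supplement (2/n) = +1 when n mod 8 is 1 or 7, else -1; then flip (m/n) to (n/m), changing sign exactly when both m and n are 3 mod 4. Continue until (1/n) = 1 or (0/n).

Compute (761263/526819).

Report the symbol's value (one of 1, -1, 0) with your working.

1

(761263/526819): 761263 mod 526819 = 234444, so (761263/526819) = (234444/526819)
factor out 2^2: 234444 = 2^2·58611; with 526819 mod 8 = 3, (2/526819) = -1; sign now +1; continue with (58611/526819)
flip (58611/526819) -> (526819/58611): both odd, 58611 mod 4 = 3, 526819 mod 4 = 3, so the flip contributes -1; sign now -1
(526819/58611): 526819 mod 58611 = 57931, so (526819/58611) = (57931/58611)
flip (57931/58611) -> (58611/57931): both odd, 57931 mod 4 = 3, 58611 mod 4 = 3, so the flip contributes -1; sign now +1
(58611/57931): 58611 mod 57931 = 680, so (58611/57931) = (680/57931)
factor out 2^3: 680 = 2^3·85; with 57931 mod 8 = 3, (2/57931) = -1; sign now -1; continue with (85/57931)
flip (85/57931) -> (57931/85): both odd, 85 mod 4 = 1, 57931 mod 4 = 3, so the flip contributes +1; sign now -1
(57931/85): 57931 mod 85 = 46, so (57931/85) = (46/85)
factor out 2^1: 46 = 2^1·23; with 85 mod 8 = 5, (2/85) = -1; sign now +1; continue with (23/85)
flip (23/85) -> (85/23): both odd, 23 mod 4 = 3, 85 mod 4 = 1, so the flip contributes +1; sign now +1
(85/23): 85 mod 23 = 16, so (85/23) = (16/23)
factor out 2^4: 16 = 2^4·1; with 23 mod 8 = 7, (2/23) = +1; sign now +1; continue with (1/23)
reached (1/23) = 1, so the symbol is +1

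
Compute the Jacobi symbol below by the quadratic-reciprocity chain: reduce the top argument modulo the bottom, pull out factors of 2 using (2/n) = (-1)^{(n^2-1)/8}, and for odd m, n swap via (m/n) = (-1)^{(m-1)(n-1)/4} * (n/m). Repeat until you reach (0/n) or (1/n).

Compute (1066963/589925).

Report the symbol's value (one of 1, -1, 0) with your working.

(1066963/589925): 1066963 mod 589925 = 477038, so (1066963/589925) = (477038/589925)
factor out 2^1: 477038 = 2^1·238519; with 589925 mod 8 = 5, (2/589925) = -1; sign now -1; continue with (238519/589925)
flip (238519/589925) -> (589925/238519): both odd, 238519 mod 4 = 3, 589925 mod 4 = 1, so the flip contributes +1; sign now -1
(589925/238519): 589925 mod 238519 = 112887, so (589925/238519) = (112887/238519)
flip (112887/238519) -> (238519/112887): both odd, 112887 mod 4 = 3, 238519 mod 4 = 3, so the flip contributes -1; sign now +1
(238519/112887): 238519 mod 112887 = 12745, so (238519/112887) = (12745/112887)
flip (12745/112887) -> (112887/12745): both odd, 12745 mod 4 = 1, 112887 mod 4 = 3, so the flip contributes +1; sign now +1
(112887/12745): 112887 mod 12745 = 10927, so (112887/12745) = (10927/12745)
flip (10927/12745) -> (12745/10927): both odd, 10927 mod 4 = 3, 12745 mod 4 = 1, so the flip contributes +1; sign now +1
(12745/10927): 12745 mod 10927 = 1818, so (12745/10927) = (1818/10927)
factor out 2^1: 1818 = 2^1·909; with 10927 mod 8 = 7, (2/10927) = +1; sign now +1; continue with (909/10927)
flip (909/10927) -> (10927/909): both odd, 909 mod 4 = 1, 10927 mod 4 = 3, so the flip contributes +1; sign now +1
(10927/909): 10927 mod 909 = 19, so (10927/909) = (19/909)
flip (19/909) -> (909/19): both odd, 19 mod 4 = 3, 909 mod 4 = 1, so the flip contributes +1; sign now +1
(909/19): 909 mod 19 = 16, so (909/19) = (16/19)
factor out 2^4: 16 = 2^4·1; with 19 mod 8 = 3, (2/19) = -1; sign now +1; continue with (1/19)
reached (1/19) = 1, so the symbol is +1

1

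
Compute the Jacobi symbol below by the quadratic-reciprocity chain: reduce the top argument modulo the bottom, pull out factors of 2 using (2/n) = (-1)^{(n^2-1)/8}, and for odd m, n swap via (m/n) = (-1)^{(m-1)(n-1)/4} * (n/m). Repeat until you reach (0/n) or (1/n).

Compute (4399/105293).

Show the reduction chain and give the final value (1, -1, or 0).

flip (4399/105293) -> (105293/4399): both odd, 4399 mod 4 = 3, 105293 mod 4 = 1, so the flip contributes +1; sign now +1
(105293/4399): 105293 mod 4399 = 4116, so (105293/4399) = (4116/4399)
factor out 2^2: 4116 = 2^2·1029; with 4399 mod 8 = 7, (2/4399) = +1; sign now +1; continue with (1029/4399)
flip (1029/4399) -> (4399/1029): both odd, 1029 mod 4 = 1, 4399 mod 4 = 3, so the flip contributes +1; sign now +1
(4399/1029): 4399 mod 1029 = 283, so (4399/1029) = (283/1029)
flip (283/1029) -> (1029/283): both odd, 283 mod 4 = 3, 1029 mod 4 = 1, so the flip contributes +1; sign now +1
(1029/283): 1029 mod 283 = 180, so (1029/283) = (180/283)
factor out 2^2: 180 = 2^2·45; with 283 mod 8 = 3, (2/283) = -1; sign now +1; continue with (45/283)
flip (45/283) -> (283/45): both odd, 45 mod 4 = 1, 283 mod 4 = 3, so the flip contributes +1; sign now +1
(283/45): 283 mod 45 = 13, so (283/45) = (13/45)
flip (13/45) -> (45/13): both odd, 13 mod 4 = 1, 45 mod 4 = 1, so the flip contributes +1; sign now +1
(45/13): 45 mod 13 = 6, so (45/13) = (6/13)
factor out 2^1: 6 = 2^1·3; with 13 mod 8 = 5, (2/13) = -1; sign now -1; continue with (3/13)
flip (3/13) -> (13/3): both odd, 3 mod 4 = 3, 13 mod 4 = 1, so the flip contributes +1; sign now -1
(13/3): 13 mod 3 = 1, so (13/3) = (1/3)
reached (1/3) = 1, so the symbol is -1

-1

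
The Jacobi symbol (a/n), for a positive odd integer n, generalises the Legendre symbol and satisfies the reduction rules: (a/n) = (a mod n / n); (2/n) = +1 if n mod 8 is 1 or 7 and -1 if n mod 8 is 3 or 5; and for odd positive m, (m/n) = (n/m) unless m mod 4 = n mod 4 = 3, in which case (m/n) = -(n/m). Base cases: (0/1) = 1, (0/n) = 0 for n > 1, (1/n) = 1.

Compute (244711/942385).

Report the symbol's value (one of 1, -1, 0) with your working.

-1

flip (244711/942385) -> (942385/244711): both odd, 244711 mod 4 = 3, 942385 mod 4 = 1, so the flip contributes +1; sign now +1
(942385/244711): 942385 mod 244711 = 208252, so (942385/244711) = (208252/244711)
factor out 2^2: 208252 = 2^2·52063; with 244711 mod 8 = 7, (2/244711) = +1; sign now +1; continue with (52063/244711)
flip (52063/244711) -> (244711/52063): both odd, 52063 mod 4 = 3, 244711 mod 4 = 3, so the flip contributes -1; sign now -1
(244711/52063): 244711 mod 52063 = 36459, so (244711/52063) = (36459/52063)
flip (36459/52063) -> (52063/36459): both odd, 36459 mod 4 = 3, 52063 mod 4 = 3, so the flip contributes -1; sign now +1
(52063/36459): 52063 mod 36459 = 15604, so (52063/36459) = (15604/36459)
factor out 2^2: 15604 = 2^2·3901; with 36459 mod 8 = 3, (2/36459) = -1; sign now +1; continue with (3901/36459)
flip (3901/36459) -> (36459/3901): both odd, 3901 mod 4 = 1, 36459 mod 4 = 3, so the flip contributes +1; sign now +1
(36459/3901): 36459 mod 3901 = 1350, so (36459/3901) = (1350/3901)
factor out 2^1: 1350 = 2^1·675; with 3901 mod 8 = 5, (2/3901) = -1; sign now -1; continue with (675/3901)
flip (675/3901) -> (3901/675): both odd, 675 mod 4 = 3, 3901 mod 4 = 1, so the flip contributes +1; sign now -1
(3901/675): 3901 mod 675 = 526, so (3901/675) = (526/675)
factor out 2^1: 526 = 2^1·263; with 675 mod 8 = 3, (2/675) = -1; sign now +1; continue with (263/675)
flip (263/675) -> (675/263): both odd, 263 mod 4 = 3, 675 mod 4 = 3, so the flip contributes -1; sign now -1
(675/263): 675 mod 263 = 149, so (675/263) = (149/263)
flip (149/263) -> (263/149): both odd, 149 mod 4 = 1, 263 mod 4 = 3, so the flip contributes +1; sign now -1
(263/149): 263 mod 149 = 114, so (263/149) = (114/149)
factor out 2^1: 114 = 2^1·57; with 149 mod 8 = 5, (2/149) = -1; sign now +1; continue with (57/149)
flip (57/149) -> (149/57): both odd, 57 mod 4 = 1, 149 mod 4 = 1, so the flip contributes +1; sign now +1
(149/57): 149 mod 57 = 35, so (149/57) = (35/57)
flip (35/57) -> (57/35): both odd, 35 mod 4 = 3, 57 mod 4 = 1, so the flip contributes +1; sign now +1
(57/35): 57 mod 35 = 22, so (57/35) = (22/35)
factor out 2^1: 22 = 2^1·11; with 35 mod 8 = 3, (2/35) = -1; sign now -1; continue with (11/35)
flip (11/35) -> (35/11): both odd, 11 mod 4 = 3, 35 mod 4 = 3, so the flip contributes -1; sign now +1
(35/11): 35 mod 11 = 2, so (35/11) = (2/11)
factor out 2^1: 2 = 2^1·1; with 11 mod 8 = 3, (2/11) = -1; sign now -1; continue with (1/11)
reached (1/11) = 1, so the symbol is -1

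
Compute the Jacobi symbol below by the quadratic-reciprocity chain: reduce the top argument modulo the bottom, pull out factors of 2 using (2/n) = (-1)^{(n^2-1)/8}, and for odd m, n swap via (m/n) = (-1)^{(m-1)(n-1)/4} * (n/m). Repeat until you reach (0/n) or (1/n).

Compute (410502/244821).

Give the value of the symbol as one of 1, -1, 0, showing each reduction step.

0

(410502/244821): 410502 mod 244821 = 165681, so (410502/244821) = (165681/244821)
flip (165681/244821) -> (244821/165681): both odd, 165681 mod 4 = 1, 244821 mod 4 = 1, so the flip contributes +1; sign now +1
(244821/165681): 244821 mod 165681 = 79140, so (244821/165681) = (79140/165681)
factor out 2^2: 79140 = 2^2·19785; with 165681 mod 8 = 1, (2/165681) = +1; sign now +1; continue with (19785/165681)
flip (19785/165681) -> (165681/19785): both odd, 19785 mod 4 = 1, 165681 mod 4 = 1, so the flip contributes +1; sign now +1
(165681/19785): 165681 mod 19785 = 7401, so (165681/19785) = (7401/19785)
flip (7401/19785) -> (19785/7401): both odd, 7401 mod 4 = 1, 19785 mod 4 = 1, so the flip contributes +1; sign now +1
(19785/7401): 19785 mod 7401 = 4983, so (19785/7401) = (4983/7401)
flip (4983/7401) -> (7401/4983): both odd, 4983 mod 4 = 3, 7401 mod 4 = 1, so the flip contributes +1; sign now +1
(7401/4983): 7401 mod 4983 = 2418, so (7401/4983) = (2418/4983)
factor out 2^1: 2418 = 2^1·1209; with 4983 mod 8 = 7, (2/4983) = +1; sign now +1; continue with (1209/4983)
flip (1209/4983) -> (4983/1209): both odd, 1209 mod 4 = 1, 4983 mod 4 = 3, so the flip contributes +1; sign now +1
(4983/1209): 4983 mod 1209 = 147, so (4983/1209) = (147/1209)
flip (147/1209) -> (1209/147): both odd, 147 mod 4 = 3, 1209 mod 4 = 1, so the flip contributes +1; sign now +1
(1209/147): 1209 mod 147 = 33, so (1209/147) = (33/147)
flip (33/147) -> (147/33): both odd, 33 mod 4 = 1, 147 mod 4 = 3, so the flip contributes +1; sign now +1
(147/33): 147 mod 33 = 15, so (147/33) = (15/33)
flip (15/33) -> (33/15): both odd, 15 mod 4 = 3, 33 mod 4 = 1, so the flip contributes +1; sign now +1
(33/15): 33 mod 15 = 3, so (33/15) = (3/15)
flip (3/15) -> (15/3): both odd, 3 mod 4 = 3, 15 mod 4 = 3, so the flip contributes -1; sign now -1
(15/3): 15 mod 3 = 0, so (15/3) = (0/3)
reached (0/3); gcd(a, n) > 1, so (0/3) = 0 and the symbol is 0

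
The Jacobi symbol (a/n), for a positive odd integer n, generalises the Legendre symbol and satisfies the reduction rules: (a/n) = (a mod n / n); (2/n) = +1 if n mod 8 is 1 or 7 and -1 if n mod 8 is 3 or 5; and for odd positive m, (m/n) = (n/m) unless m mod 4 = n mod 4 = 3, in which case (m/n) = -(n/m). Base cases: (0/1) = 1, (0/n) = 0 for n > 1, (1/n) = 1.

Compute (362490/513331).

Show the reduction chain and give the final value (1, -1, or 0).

362490 = 2^1·181245; (2/513331) = -1 since 513331 mod 8 = 3, so (362490/513331) = (-1)^1·(181245/513331); sign now -1
reciprocity: (181245/513331) = +1·(513331/181245) since 181245 mod 4 = 1, 513331 mod 4 = 3; sign now -1
(513331/181245) = (150841/181245)   [reduce mod 181245]
reciprocity: (150841/181245) = +1·(181245/150841) since 150841 mod 4 = 1, 181245 mod 4 = 1; sign now -1
(181245/150841) = (30404/150841)   [reduce mod 150841]
30404 = 2^2·7601; (2/150841) = +1 since 150841 mod 8 = 1, so (30404/150841) = (+1)^2·(7601/150841); sign now -1
reciprocity: (7601/150841) = +1·(150841/7601) since 7601 mod 4 = 1, 150841 mod 4 = 1; sign now -1
(150841/7601) = (6422/7601)   [reduce mod 7601]
6422 = 2^1·3211; (2/7601) = +1 since 7601 mod 8 = 1, so (6422/7601) = (+1)^1·(3211/7601); sign now -1
reciprocity: (3211/7601) = +1·(7601/3211) since 3211 mod 4 = 3, 7601 mod 4 = 1; sign now -1
(7601/3211) = (1179/3211)   [reduce mod 3211]
reciprocity: (1179/3211) = -1·(3211/1179) since 1179 mod 4 = 3, 3211 mod 4 = 3; sign now +1
(3211/1179) = (853/1179)   [reduce mod 1179]
reciprocity: (853/1179) = +1·(1179/853) since 853 mod 4 = 1, 1179 mod 4 = 3; sign now +1
(1179/853) = (326/853)   [reduce mod 853]
326 = 2^1·163; (2/853) = -1 since 853 mod 8 = 5, so (326/853) = (-1)^1·(163/853); sign now -1
reciprocity: (163/853) = +1·(853/163) since 163 mod 4 = 3, 853 mod 4 = 1; sign now -1
(853/163) = (38/163)   [reduce mod 163]
38 = 2^1·19; (2/163) = -1 since 163 mod 8 = 3, so (38/163) = (-1)^1·(19/163); sign now +1
reciprocity: (19/163) = -1·(163/19) since 19 mod 4 = 3, 163 mod 4 = 3; sign now -1
(163/19) = (11/19)   [reduce mod 19]
reciprocity: (11/19) = -1·(19/11) since 11 mod 4 = 3, 19 mod 4 = 3; sign now +1
(19/11) = (8/11)   [reduce mod 11]
8 = 2^3·1; (2/11) = -1 since 11 mod 8 = 3, so (8/11) = (-1)^3·(1/11); sign now -1
(1/11) = 1; final value = sign = -1

-1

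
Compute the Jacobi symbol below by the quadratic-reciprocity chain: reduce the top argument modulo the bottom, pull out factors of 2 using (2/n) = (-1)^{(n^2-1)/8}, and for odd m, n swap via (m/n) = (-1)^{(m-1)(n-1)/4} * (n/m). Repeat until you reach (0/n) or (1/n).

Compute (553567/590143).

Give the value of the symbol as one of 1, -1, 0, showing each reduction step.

-1

flip (553567/590143) -> (590143/553567): both odd, 553567 mod 4 = 3, 590143 mod 4 = 3, so the flip contributes -1; sign now -1
(590143/553567): 590143 mod 553567 = 36576, so (590143/553567) = (36576/553567)
factor out 2^5: 36576 = 2^5·1143; with 553567 mod 8 = 7, (2/553567) = +1; sign now -1; continue with (1143/553567)
flip (1143/553567) -> (553567/1143): both odd, 1143 mod 4 = 3, 553567 mod 4 = 3, so the flip contributes -1; sign now +1
(553567/1143): 553567 mod 1143 = 355, so (553567/1143) = (355/1143)
flip (355/1143) -> (1143/355): both odd, 355 mod 4 = 3, 1143 mod 4 = 3, so the flip contributes -1; sign now -1
(1143/355): 1143 mod 355 = 78, so (1143/355) = (78/355)
factor out 2^1: 78 = 2^1·39; with 355 mod 8 = 3, (2/355) = -1; sign now +1; continue with (39/355)
flip (39/355) -> (355/39): both odd, 39 mod 4 = 3, 355 mod 4 = 3, so the flip contributes -1; sign now -1
(355/39): 355 mod 39 = 4, so (355/39) = (4/39)
factor out 2^2: 4 = 2^2·1; with 39 mod 8 = 7, (2/39) = +1; sign now -1; continue with (1/39)
reached (1/39) = 1, so the symbol is -1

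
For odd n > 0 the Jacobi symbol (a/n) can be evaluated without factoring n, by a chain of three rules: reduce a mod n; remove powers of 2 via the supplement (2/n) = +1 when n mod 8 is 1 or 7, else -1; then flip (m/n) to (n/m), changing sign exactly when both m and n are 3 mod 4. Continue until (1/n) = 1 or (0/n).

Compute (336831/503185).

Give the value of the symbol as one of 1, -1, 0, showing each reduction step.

1

reciprocity: (336831/503185) = +1·(503185/336831) since 336831 mod 4 = 3, 503185 mod 4 = 1; sign now +1
(503185/336831) = (166354/336831)   [reduce mod 336831]
166354 = 2^1·83177; (2/336831) = +1 since 336831 mod 8 = 7, so (166354/336831) = (+1)^1·(83177/336831); sign now +1
reciprocity: (83177/336831) = +1·(336831/83177) since 83177 mod 4 = 1, 336831 mod 4 = 3; sign now +1
(336831/83177) = (4123/83177)   [reduce mod 83177]
reciprocity: (4123/83177) = +1·(83177/4123) since 4123 mod 4 = 3, 83177 mod 4 = 1; sign now +1
(83177/4123) = (717/4123)   [reduce mod 4123]
reciprocity: (717/4123) = +1·(4123/717) since 717 mod 4 = 1, 4123 mod 4 = 3; sign now +1
(4123/717) = (538/717)   [reduce mod 717]
538 = 2^1·269; (2/717) = -1 since 717 mod 8 = 5, so (538/717) = (-1)^1·(269/717); sign now -1
reciprocity: (269/717) = +1·(717/269) since 269 mod 4 = 1, 717 mod 4 = 1; sign now -1
(717/269) = (179/269)   [reduce mod 269]
reciprocity: (179/269) = +1·(269/179) since 179 mod 4 = 3, 269 mod 4 = 1; sign now -1
(269/179) = (90/179)   [reduce mod 179]
90 = 2^1·45; (2/179) = -1 since 179 mod 8 = 3, so (90/179) = (-1)^1·(45/179); sign now +1
reciprocity: (45/179) = +1·(179/45) since 45 mod 4 = 1, 179 mod 4 = 3; sign now +1
(179/45) = (44/45)   [reduce mod 45]
44 = 2^2·11; (2/45) = -1 since 45 mod 8 = 5, so (44/45) = (-1)^2·(11/45); sign now +1
reciprocity: (11/45) = +1·(45/11) since 11 mod 4 = 3, 45 mod 4 = 1; sign now +1
(45/11) = (1/11)   [reduce mod 11]
(1/11) = 1; final value = sign = +1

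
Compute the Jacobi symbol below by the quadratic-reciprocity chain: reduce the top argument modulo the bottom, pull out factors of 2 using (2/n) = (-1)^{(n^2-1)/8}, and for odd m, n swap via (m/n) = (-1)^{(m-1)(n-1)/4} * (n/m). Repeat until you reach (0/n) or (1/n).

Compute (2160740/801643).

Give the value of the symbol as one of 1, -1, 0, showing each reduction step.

(2160740/801643) = (557454/801643)   [reduce mod 801643]
557454 = 2^1·278727; (2/801643) = -1 since 801643 mod 8 = 3, so (557454/801643) = (-1)^1·(278727/801643); sign now -1
reciprocity: (278727/801643) = -1·(801643/278727) since 278727 mod 4 = 3, 801643 mod 4 = 3; sign now +1
(801643/278727) = (244189/278727)   [reduce mod 278727]
reciprocity: (244189/278727) = +1·(278727/244189) since 244189 mod 4 = 1, 278727 mod 4 = 3; sign now +1
(278727/244189) = (34538/244189)   [reduce mod 244189]
34538 = 2^1·17269; (2/244189) = -1 since 244189 mod 8 = 5, so (34538/244189) = (-1)^1·(17269/244189); sign now -1
reciprocity: (17269/244189) = +1·(244189/17269) since 17269 mod 4 = 1, 244189 mod 4 = 1; sign now -1
(244189/17269) = (2423/17269)   [reduce mod 17269]
reciprocity: (2423/17269) = +1·(17269/2423) since 2423 mod 4 = 3, 17269 mod 4 = 1; sign now -1
(17269/2423) = (308/2423)   [reduce mod 2423]
308 = 2^2·77; (2/2423) = +1 since 2423 mod 8 = 7, so (308/2423) = (+1)^2·(77/2423); sign now -1
reciprocity: (77/2423) = +1·(2423/77) since 77 mod 4 = 1, 2423 mod 4 = 3; sign now -1
(2423/77) = (36/77)   [reduce mod 77]
36 = 2^2·9; (2/77) = -1 since 77 mod 8 = 5, so (36/77) = (-1)^2·(9/77); sign now -1
reciprocity: (9/77) = +1·(77/9) since 9 mod 4 = 1, 77 mod 4 = 1; sign now -1
(77/9) = (5/9)   [reduce mod 9]
reciprocity: (5/9) = +1·(9/5) since 5 mod 4 = 1, 9 mod 4 = 1; sign now -1
(9/5) = (4/5)   [reduce mod 5]
4 = 2^2·1; (2/5) = -1 since 5 mod 8 = 5, so (4/5) = (-1)^2·(1/5); sign now -1
(1/5) = 1; final value = sign = -1

-1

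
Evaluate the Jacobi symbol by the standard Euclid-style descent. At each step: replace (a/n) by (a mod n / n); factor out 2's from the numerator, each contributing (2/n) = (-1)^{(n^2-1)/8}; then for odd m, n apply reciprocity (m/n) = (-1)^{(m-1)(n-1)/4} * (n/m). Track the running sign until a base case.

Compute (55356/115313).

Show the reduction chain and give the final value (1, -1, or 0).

1

factor out 2^2: 55356 = 2^2·13839; with 115313 mod 8 = 1, (2/115313) = +1; sign now +1; continue with (13839/115313)
flip (13839/115313) -> (115313/13839): both odd, 13839 mod 4 = 3, 115313 mod 4 = 1, so the flip contributes +1; sign now +1
(115313/13839): 115313 mod 13839 = 4601, so (115313/13839) = (4601/13839)
flip (4601/13839) -> (13839/4601): both odd, 4601 mod 4 = 1, 13839 mod 4 = 3, so the flip contributes +1; sign now +1
(13839/4601): 13839 mod 4601 = 36, so (13839/4601) = (36/4601)
factor out 2^2: 36 = 2^2·9; with 4601 mod 8 = 1, (2/4601) = +1; sign now +1; continue with (9/4601)
flip (9/4601) -> (4601/9): both odd, 9 mod 4 = 1, 4601 mod 4 = 1, so the flip contributes +1; sign now +1
(4601/9): 4601 mod 9 = 2, so (4601/9) = (2/9)
factor out 2^1: 2 = 2^1·1; with 9 mod 8 = 1, (2/9) = +1; sign now +1; continue with (1/9)
reached (1/9) = 1, so the symbol is +1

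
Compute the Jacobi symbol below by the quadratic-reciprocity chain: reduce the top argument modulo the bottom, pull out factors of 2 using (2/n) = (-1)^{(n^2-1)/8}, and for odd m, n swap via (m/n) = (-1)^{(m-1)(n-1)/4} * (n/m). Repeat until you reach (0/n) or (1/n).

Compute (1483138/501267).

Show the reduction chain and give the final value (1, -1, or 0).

(1483138/501267) = (480604/501267)   [reduce mod 501267]
480604 = 2^2·120151; (2/501267) = -1 since 501267 mod 8 = 3, so (480604/501267) = (-1)^2·(120151/501267); sign now +1
reciprocity: (120151/501267) = -1·(501267/120151) since 120151 mod 4 = 3, 501267 mod 4 = 3; sign now -1
(501267/120151) = (20663/120151)   [reduce mod 120151]
reciprocity: (20663/120151) = -1·(120151/20663) since 20663 mod 4 = 3, 120151 mod 4 = 3; sign now +1
(120151/20663) = (16836/20663)   [reduce mod 20663]
16836 = 2^2·4209; (2/20663) = +1 since 20663 mod 8 = 7, so (16836/20663) = (+1)^2·(4209/20663); sign now +1
reciprocity: (4209/20663) = +1·(20663/4209) since 4209 mod 4 = 1, 20663 mod 4 = 3; sign now +1
(20663/4209) = (3827/4209)   [reduce mod 4209]
reciprocity: (3827/4209) = +1·(4209/3827) since 3827 mod 4 = 3, 4209 mod 4 = 1; sign now +1
(4209/3827) = (382/3827)   [reduce mod 3827]
382 = 2^1·191; (2/3827) = -1 since 3827 mod 8 = 3, so (382/3827) = (-1)^1·(191/3827); sign now -1
reciprocity: (191/3827) = -1·(3827/191) since 191 mod 4 = 3, 3827 mod 4 = 3; sign now +1
(3827/191) = (7/191)   [reduce mod 191]
reciprocity: (7/191) = -1·(191/7) since 7 mod 4 = 3, 191 mod 4 = 3; sign now -1
(191/7) = (2/7)   [reduce mod 7]
2 = 2^1·1; (2/7) = +1 since 7 mod 8 = 7, so (2/7) = (+1)^1·(1/7); sign now -1
(1/7) = 1; final value = sign = -1

-1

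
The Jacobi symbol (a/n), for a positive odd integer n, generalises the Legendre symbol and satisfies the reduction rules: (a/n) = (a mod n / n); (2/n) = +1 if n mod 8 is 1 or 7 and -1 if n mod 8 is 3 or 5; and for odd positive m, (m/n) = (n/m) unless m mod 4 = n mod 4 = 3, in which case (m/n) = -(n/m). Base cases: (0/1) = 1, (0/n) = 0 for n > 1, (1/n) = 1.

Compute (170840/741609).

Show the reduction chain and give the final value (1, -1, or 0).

-1

170840 = 2^3·21355; (2/741609) = +1 since 741609 mod 8 = 1, so (170840/741609) = (+1)^3·(21355/741609); sign now +1
reciprocity: (21355/741609) = +1·(741609/21355) since 21355 mod 4 = 3, 741609 mod 4 = 1; sign now +1
(741609/21355) = (15539/21355)   [reduce mod 21355]
reciprocity: (15539/21355) = -1·(21355/15539) since 15539 mod 4 = 3, 21355 mod 4 = 3; sign now -1
(21355/15539) = (5816/15539)   [reduce mod 15539]
5816 = 2^3·727; (2/15539) = -1 since 15539 mod 8 = 3, so (5816/15539) = (-1)^3·(727/15539); sign now +1
reciprocity: (727/15539) = -1·(15539/727) since 727 mod 4 = 3, 15539 mod 4 = 3; sign now -1
(15539/727) = (272/727)   [reduce mod 727]
272 = 2^4·17; (2/727) = +1 since 727 mod 8 = 7, so (272/727) = (+1)^4·(17/727); sign now -1
reciprocity: (17/727) = +1·(727/17) since 17 mod 4 = 1, 727 mod 4 = 3; sign now -1
(727/17) = (13/17)   [reduce mod 17]
reciprocity: (13/17) = +1·(17/13) since 13 mod 4 = 1, 17 mod 4 = 1; sign now -1
(17/13) = (4/13)   [reduce mod 13]
4 = 2^2·1; (2/13) = -1 since 13 mod 8 = 5, so (4/13) = (-1)^2·(1/13); sign now -1
(1/13) = 1; final value = sign = -1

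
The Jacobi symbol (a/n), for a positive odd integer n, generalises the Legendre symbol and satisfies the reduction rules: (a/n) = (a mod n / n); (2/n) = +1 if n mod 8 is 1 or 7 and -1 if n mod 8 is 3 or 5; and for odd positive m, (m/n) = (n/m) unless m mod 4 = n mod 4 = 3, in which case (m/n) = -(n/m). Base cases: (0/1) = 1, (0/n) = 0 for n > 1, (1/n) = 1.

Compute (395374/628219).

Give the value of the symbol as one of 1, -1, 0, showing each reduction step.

1

395374 = 2^1·197687; (2/628219) = -1 since 628219 mod 8 = 3, so (395374/628219) = (-1)^1·(197687/628219); sign now -1
reciprocity: (197687/628219) = -1·(628219/197687) since 197687 mod 4 = 3, 628219 mod 4 = 3; sign now +1
(628219/197687) = (35158/197687)   [reduce mod 197687]
35158 = 2^1·17579; (2/197687) = +1 since 197687 mod 8 = 7, so (35158/197687) = (+1)^1·(17579/197687); sign now +1
reciprocity: (17579/197687) = -1·(197687/17579) since 17579 mod 4 = 3, 197687 mod 4 = 3; sign now -1
(197687/17579) = (4318/17579)   [reduce mod 17579]
4318 = 2^1·2159; (2/17579) = -1 since 17579 mod 8 = 3, so (4318/17579) = (-1)^1·(2159/17579); sign now +1
reciprocity: (2159/17579) = -1·(17579/2159) since 2159 mod 4 = 3, 17579 mod 4 = 3; sign now -1
(17579/2159) = (307/2159)   [reduce mod 2159]
reciprocity: (307/2159) = -1·(2159/307) since 307 mod 4 = 3, 2159 mod 4 = 3; sign now +1
(2159/307) = (10/307)   [reduce mod 307]
10 = 2^1·5; (2/307) = -1 since 307 mod 8 = 3, so (10/307) = (-1)^1·(5/307); sign now -1
reciprocity: (5/307) = +1·(307/5) since 5 mod 4 = 1, 307 mod 4 = 3; sign now -1
(307/5) = (2/5)   [reduce mod 5]
2 = 2^1·1; (2/5) = -1 since 5 mod 8 = 5, so (2/5) = (-1)^1·(1/5); sign now +1
(1/5) = 1; final value = sign = +1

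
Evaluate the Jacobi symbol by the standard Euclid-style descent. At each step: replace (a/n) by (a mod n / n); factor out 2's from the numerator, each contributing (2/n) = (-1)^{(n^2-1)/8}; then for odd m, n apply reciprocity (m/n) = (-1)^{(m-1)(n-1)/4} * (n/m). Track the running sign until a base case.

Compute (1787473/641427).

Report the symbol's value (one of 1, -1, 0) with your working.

-1

(1787473/641427): 1787473 mod 641427 = 504619, so (1787473/641427) = (504619/641427)
flip (504619/641427) -> (641427/504619): both odd, 504619 mod 4 = 3, 641427 mod 4 = 3, so the flip contributes -1; sign now -1
(641427/504619): 641427 mod 504619 = 136808, so (641427/504619) = (136808/504619)
factor out 2^3: 136808 = 2^3·17101; with 504619 mod 8 = 3, (2/504619) = -1; sign now +1; continue with (17101/504619)
flip (17101/504619) -> (504619/17101): both odd, 17101 mod 4 = 1, 504619 mod 4 = 3, so the flip contributes +1; sign now +1
(504619/17101): 504619 mod 17101 = 8690, so (504619/17101) = (8690/17101)
factor out 2^1: 8690 = 2^1·4345; with 17101 mod 8 = 5, (2/17101) = -1; sign now -1; continue with (4345/17101)
flip (4345/17101) -> (17101/4345): both odd, 4345 mod 4 = 1, 17101 mod 4 = 1, so the flip contributes +1; sign now -1
(17101/4345): 17101 mod 4345 = 4066, so (17101/4345) = (4066/4345)
factor out 2^1: 4066 = 2^1·2033; with 4345 mod 8 = 1, (2/4345) = +1; sign now -1; continue with (2033/4345)
flip (2033/4345) -> (4345/2033): both odd, 2033 mod 4 = 1, 4345 mod 4 = 1, so the flip contributes +1; sign now -1
(4345/2033): 4345 mod 2033 = 279, so (4345/2033) = (279/2033)
flip (279/2033) -> (2033/279): both odd, 279 mod 4 = 3, 2033 mod 4 = 1, so the flip contributes +1; sign now -1
(2033/279): 2033 mod 279 = 80, so (2033/279) = (80/279)
factor out 2^4: 80 = 2^4·5; with 279 mod 8 = 7, (2/279) = +1; sign now -1; continue with (5/279)
flip (5/279) -> (279/5): both odd, 5 mod 4 = 1, 279 mod 4 = 3, so the flip contributes +1; sign now -1
(279/5): 279 mod 5 = 4, so (279/5) = (4/5)
factor out 2^2: 4 = 2^2·1; with 5 mod 8 = 5, (2/5) = -1; sign now -1; continue with (1/5)
reached (1/5) = 1, so the symbol is -1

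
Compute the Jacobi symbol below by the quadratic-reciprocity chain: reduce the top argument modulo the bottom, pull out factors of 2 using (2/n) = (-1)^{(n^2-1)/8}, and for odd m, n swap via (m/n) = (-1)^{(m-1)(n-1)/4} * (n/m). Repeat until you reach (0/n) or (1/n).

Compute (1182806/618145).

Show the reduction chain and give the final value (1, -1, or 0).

1

(1182806/618145): 1182806 mod 618145 = 564661, so (1182806/618145) = (564661/618145)
flip (564661/618145) -> (618145/564661): both odd, 564661 mod 4 = 1, 618145 mod 4 = 1, so the flip contributes +1; sign now +1
(618145/564661): 618145 mod 564661 = 53484, so (618145/564661) = (53484/564661)
factor out 2^2: 53484 = 2^2·13371; with 564661 mod 8 = 5, (2/564661) = -1; sign now +1; continue with (13371/564661)
flip (13371/564661) -> (564661/13371): both odd, 13371 mod 4 = 3, 564661 mod 4 = 1, so the flip contributes +1; sign now +1
(564661/13371): 564661 mod 13371 = 3079, so (564661/13371) = (3079/13371)
flip (3079/13371) -> (13371/3079): both odd, 3079 mod 4 = 3, 13371 mod 4 = 3, so the flip contributes -1; sign now -1
(13371/3079): 13371 mod 3079 = 1055, so (13371/3079) = (1055/3079)
flip (1055/3079) -> (3079/1055): both odd, 1055 mod 4 = 3, 3079 mod 4 = 3, so the flip contributes -1; sign now +1
(3079/1055): 3079 mod 1055 = 969, so (3079/1055) = (969/1055)
flip (969/1055) -> (1055/969): both odd, 969 mod 4 = 1, 1055 mod 4 = 3, so the flip contributes +1; sign now +1
(1055/969): 1055 mod 969 = 86, so (1055/969) = (86/969)
factor out 2^1: 86 = 2^1·43; with 969 mod 8 = 1, (2/969) = +1; sign now +1; continue with (43/969)
flip (43/969) -> (969/43): both odd, 43 mod 4 = 3, 969 mod 4 = 1, so the flip contributes +1; sign now +1
(969/43): 969 mod 43 = 23, so (969/43) = (23/43)
flip (23/43) -> (43/23): both odd, 23 mod 4 = 3, 43 mod 4 = 3, so the flip contributes -1; sign now -1
(43/23): 43 mod 23 = 20, so (43/23) = (20/23)
factor out 2^2: 20 = 2^2·5; with 23 mod 8 = 7, (2/23) = +1; sign now -1; continue with (5/23)
flip (5/23) -> (23/5): both odd, 5 mod 4 = 1, 23 mod 4 = 3, so the flip contributes +1; sign now -1
(23/5): 23 mod 5 = 3, so (23/5) = (3/5)
flip (3/5) -> (5/3): both odd, 3 mod 4 = 3, 5 mod 4 = 1, so the flip contributes +1; sign now -1
(5/3): 5 mod 3 = 2, so (5/3) = (2/3)
factor out 2^1: 2 = 2^1·1; with 3 mod 8 = 3, (2/3) = -1; sign now +1; continue with (1/3)
reached (1/3) = 1, so the symbol is +1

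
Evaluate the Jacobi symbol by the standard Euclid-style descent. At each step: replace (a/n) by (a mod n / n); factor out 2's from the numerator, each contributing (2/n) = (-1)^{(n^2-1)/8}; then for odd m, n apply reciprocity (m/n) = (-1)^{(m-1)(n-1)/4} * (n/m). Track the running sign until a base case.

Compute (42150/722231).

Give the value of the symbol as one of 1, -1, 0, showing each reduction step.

-1

factor out 2^1: 42150 = 2^1·21075; with 722231 mod 8 = 7, (2/722231) = +1; sign now +1; continue with (21075/722231)
flip (21075/722231) -> (722231/21075): both odd, 21075 mod 4 = 3, 722231 mod 4 = 3, so the flip contributes -1; sign now -1
(722231/21075): 722231 mod 21075 = 5681, so (722231/21075) = (5681/21075)
flip (5681/21075) -> (21075/5681): both odd, 5681 mod 4 = 1, 21075 mod 4 = 3, so the flip contributes +1; sign now -1
(21075/5681): 21075 mod 5681 = 4032, so (21075/5681) = (4032/5681)
factor out 2^6: 4032 = 2^6·63; with 5681 mod 8 = 1, (2/5681) = +1; sign now -1; continue with (63/5681)
flip (63/5681) -> (5681/63): both odd, 63 mod 4 = 3, 5681 mod 4 = 1, so the flip contributes +1; sign now -1
(5681/63): 5681 mod 63 = 11, so (5681/63) = (11/63)
flip (11/63) -> (63/11): both odd, 11 mod 4 = 3, 63 mod 4 = 3, so the flip contributes -1; sign now +1
(63/11): 63 mod 11 = 8, so (63/11) = (8/11)
factor out 2^3: 8 = 2^3·1; with 11 mod 8 = 3, (2/11) = -1; sign now -1; continue with (1/11)
reached (1/11) = 1, so the symbol is -1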